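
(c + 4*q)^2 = c^2 + 8*c*q + 16*q^2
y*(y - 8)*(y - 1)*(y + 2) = y^4 - 7*y^3 - 10*y^2 + 16*y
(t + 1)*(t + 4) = t^2 + 5*t + 4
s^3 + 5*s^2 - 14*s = s*(s - 2)*(s + 7)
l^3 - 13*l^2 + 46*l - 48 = (l - 8)*(l - 3)*(l - 2)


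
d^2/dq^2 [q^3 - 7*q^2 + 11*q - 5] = 6*q - 14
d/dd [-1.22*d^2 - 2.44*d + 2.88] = -2.44*d - 2.44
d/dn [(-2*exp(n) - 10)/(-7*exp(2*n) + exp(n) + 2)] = 2*(-(exp(n) + 5)*(14*exp(n) - 1) + 7*exp(2*n) - exp(n) - 2)*exp(n)/(-7*exp(2*n) + exp(n) + 2)^2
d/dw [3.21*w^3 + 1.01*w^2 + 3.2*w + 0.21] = 9.63*w^2 + 2.02*w + 3.2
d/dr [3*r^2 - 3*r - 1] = 6*r - 3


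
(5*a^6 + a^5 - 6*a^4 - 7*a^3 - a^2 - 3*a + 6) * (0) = 0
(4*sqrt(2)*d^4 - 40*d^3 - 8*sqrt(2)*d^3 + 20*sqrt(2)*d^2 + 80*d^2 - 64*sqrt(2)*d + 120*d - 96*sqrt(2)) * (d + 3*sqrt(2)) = 4*sqrt(2)*d^5 - 16*d^4 - 8*sqrt(2)*d^4 - 100*sqrt(2)*d^3 + 32*d^3 + 240*d^2 + 176*sqrt(2)*d^2 - 384*d + 264*sqrt(2)*d - 576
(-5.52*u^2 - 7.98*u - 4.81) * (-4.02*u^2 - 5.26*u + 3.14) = 22.1904*u^4 + 61.1148*u^3 + 43.9782*u^2 + 0.243399999999994*u - 15.1034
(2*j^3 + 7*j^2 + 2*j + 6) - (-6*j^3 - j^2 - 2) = 8*j^3 + 8*j^2 + 2*j + 8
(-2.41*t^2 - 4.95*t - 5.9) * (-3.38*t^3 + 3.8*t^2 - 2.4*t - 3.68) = 8.1458*t^5 + 7.573*t^4 + 6.916*t^3 - 1.6712*t^2 + 32.376*t + 21.712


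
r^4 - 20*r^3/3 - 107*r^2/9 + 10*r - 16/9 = (r - 8)*(r - 1/3)^2*(r + 2)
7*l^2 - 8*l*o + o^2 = (-7*l + o)*(-l + o)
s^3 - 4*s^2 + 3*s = s*(s - 3)*(s - 1)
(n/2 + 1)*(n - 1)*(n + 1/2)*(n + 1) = n^4/2 + 5*n^3/4 - 5*n/4 - 1/2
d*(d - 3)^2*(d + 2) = d^4 - 4*d^3 - 3*d^2 + 18*d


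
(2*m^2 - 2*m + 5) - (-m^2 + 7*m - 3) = 3*m^2 - 9*m + 8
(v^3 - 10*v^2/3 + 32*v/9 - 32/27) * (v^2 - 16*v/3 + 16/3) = v^5 - 26*v^4/3 + 80*v^3/3 - 1024*v^2/27 + 2048*v/81 - 512/81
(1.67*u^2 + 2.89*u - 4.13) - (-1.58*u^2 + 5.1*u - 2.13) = 3.25*u^2 - 2.21*u - 2.0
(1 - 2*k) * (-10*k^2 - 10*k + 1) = 20*k^3 + 10*k^2 - 12*k + 1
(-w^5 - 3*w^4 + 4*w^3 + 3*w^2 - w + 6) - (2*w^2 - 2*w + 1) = -w^5 - 3*w^4 + 4*w^3 + w^2 + w + 5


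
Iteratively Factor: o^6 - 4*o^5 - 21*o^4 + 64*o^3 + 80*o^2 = (o + 1)*(o^5 - 5*o^4 - 16*o^3 + 80*o^2) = o*(o + 1)*(o^4 - 5*o^3 - 16*o^2 + 80*o) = o*(o - 5)*(o + 1)*(o^3 - 16*o) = o*(o - 5)*(o + 1)*(o + 4)*(o^2 - 4*o) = o^2*(o - 5)*(o + 1)*(o + 4)*(o - 4)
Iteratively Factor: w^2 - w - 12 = (w - 4)*(w + 3)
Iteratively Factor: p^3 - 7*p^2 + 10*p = (p - 5)*(p^2 - 2*p) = p*(p - 5)*(p - 2)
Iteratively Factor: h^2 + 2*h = (h)*(h + 2)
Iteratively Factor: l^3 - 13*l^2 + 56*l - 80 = (l - 4)*(l^2 - 9*l + 20) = (l - 5)*(l - 4)*(l - 4)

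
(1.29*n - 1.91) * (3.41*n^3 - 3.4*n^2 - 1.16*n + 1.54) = 4.3989*n^4 - 10.8991*n^3 + 4.9976*n^2 + 4.2022*n - 2.9414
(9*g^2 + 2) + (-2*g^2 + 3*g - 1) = 7*g^2 + 3*g + 1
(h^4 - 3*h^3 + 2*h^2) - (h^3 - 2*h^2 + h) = h^4 - 4*h^3 + 4*h^2 - h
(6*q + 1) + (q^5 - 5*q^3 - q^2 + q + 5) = q^5 - 5*q^3 - q^2 + 7*q + 6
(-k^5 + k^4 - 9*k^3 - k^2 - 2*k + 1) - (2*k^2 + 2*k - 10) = -k^5 + k^4 - 9*k^3 - 3*k^2 - 4*k + 11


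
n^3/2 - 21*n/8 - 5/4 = (n/2 + 1)*(n - 5/2)*(n + 1/2)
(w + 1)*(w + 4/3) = w^2 + 7*w/3 + 4/3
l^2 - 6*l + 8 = (l - 4)*(l - 2)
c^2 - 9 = (c - 3)*(c + 3)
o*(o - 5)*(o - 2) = o^3 - 7*o^2 + 10*o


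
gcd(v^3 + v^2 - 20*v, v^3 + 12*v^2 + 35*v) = v^2 + 5*v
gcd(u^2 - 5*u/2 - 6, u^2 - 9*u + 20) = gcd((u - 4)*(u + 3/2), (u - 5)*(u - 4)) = u - 4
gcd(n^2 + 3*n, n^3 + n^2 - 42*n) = n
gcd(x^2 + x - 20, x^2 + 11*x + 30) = x + 5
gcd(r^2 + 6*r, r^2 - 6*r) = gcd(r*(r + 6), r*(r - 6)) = r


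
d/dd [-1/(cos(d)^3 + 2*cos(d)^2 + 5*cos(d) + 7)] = (3*sin(d)^2 - 4*cos(d) - 8)*sin(d)/(cos(d)^3 + 2*cos(d)^2 + 5*cos(d) + 7)^2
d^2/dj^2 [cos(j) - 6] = -cos(j)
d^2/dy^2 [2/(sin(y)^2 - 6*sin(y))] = 4*(-2*sin(y) + 9 - 15/sin(y) - 18/sin(y)^2 + 36/sin(y)^3)/(sin(y) - 6)^3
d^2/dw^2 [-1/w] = -2/w^3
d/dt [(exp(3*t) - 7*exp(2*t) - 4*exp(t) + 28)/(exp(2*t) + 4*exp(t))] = (exp(4*t) + 8*exp(3*t) - 24*exp(2*t) - 56*exp(t) - 112)*exp(-t)/(exp(2*t) + 8*exp(t) + 16)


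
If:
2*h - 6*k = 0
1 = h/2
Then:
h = 2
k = 2/3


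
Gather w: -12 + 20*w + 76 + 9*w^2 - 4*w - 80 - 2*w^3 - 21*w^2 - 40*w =-2*w^3 - 12*w^2 - 24*w - 16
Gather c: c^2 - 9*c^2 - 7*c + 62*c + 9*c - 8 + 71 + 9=-8*c^2 + 64*c + 72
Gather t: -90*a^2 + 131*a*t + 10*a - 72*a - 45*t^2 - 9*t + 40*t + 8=-90*a^2 - 62*a - 45*t^2 + t*(131*a + 31) + 8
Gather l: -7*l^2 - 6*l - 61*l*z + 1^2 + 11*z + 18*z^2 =-7*l^2 + l*(-61*z - 6) + 18*z^2 + 11*z + 1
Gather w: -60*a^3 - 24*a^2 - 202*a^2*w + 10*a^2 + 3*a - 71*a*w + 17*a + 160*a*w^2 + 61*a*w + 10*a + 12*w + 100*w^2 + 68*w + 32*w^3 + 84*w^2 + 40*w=-60*a^3 - 14*a^2 + 30*a + 32*w^3 + w^2*(160*a + 184) + w*(-202*a^2 - 10*a + 120)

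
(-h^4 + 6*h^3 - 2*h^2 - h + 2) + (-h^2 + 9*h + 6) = -h^4 + 6*h^3 - 3*h^2 + 8*h + 8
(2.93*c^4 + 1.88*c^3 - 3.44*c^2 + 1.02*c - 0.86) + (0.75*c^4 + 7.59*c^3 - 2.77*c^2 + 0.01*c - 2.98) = 3.68*c^4 + 9.47*c^3 - 6.21*c^2 + 1.03*c - 3.84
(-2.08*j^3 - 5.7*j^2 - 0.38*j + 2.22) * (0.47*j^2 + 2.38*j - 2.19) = -0.9776*j^5 - 7.6294*j^4 - 9.1894*j^3 + 12.622*j^2 + 6.1158*j - 4.8618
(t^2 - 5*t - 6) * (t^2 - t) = t^4 - 6*t^3 - t^2 + 6*t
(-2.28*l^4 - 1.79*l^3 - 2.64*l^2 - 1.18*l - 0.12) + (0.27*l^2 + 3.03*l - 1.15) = -2.28*l^4 - 1.79*l^3 - 2.37*l^2 + 1.85*l - 1.27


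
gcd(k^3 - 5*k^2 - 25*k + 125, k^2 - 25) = k^2 - 25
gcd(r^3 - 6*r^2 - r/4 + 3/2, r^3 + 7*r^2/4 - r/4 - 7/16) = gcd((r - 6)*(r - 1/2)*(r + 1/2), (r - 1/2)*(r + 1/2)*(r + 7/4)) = r^2 - 1/4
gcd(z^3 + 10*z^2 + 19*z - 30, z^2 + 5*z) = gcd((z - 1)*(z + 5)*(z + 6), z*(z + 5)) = z + 5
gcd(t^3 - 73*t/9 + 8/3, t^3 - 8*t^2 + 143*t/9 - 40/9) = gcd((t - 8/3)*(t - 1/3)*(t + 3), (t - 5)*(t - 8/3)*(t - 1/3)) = t^2 - 3*t + 8/9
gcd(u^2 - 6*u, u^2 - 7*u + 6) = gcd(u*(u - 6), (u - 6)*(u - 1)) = u - 6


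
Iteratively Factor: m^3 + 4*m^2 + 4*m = (m + 2)*(m^2 + 2*m) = (m + 2)^2*(m)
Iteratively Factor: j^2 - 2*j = (j - 2)*(j)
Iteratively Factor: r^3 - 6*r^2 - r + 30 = (r - 5)*(r^2 - r - 6) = (r - 5)*(r + 2)*(r - 3)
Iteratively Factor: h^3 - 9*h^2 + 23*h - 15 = (h - 3)*(h^2 - 6*h + 5) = (h - 3)*(h - 1)*(h - 5)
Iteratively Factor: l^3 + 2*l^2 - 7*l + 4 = (l + 4)*(l^2 - 2*l + 1) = (l - 1)*(l + 4)*(l - 1)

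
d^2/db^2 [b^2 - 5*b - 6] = 2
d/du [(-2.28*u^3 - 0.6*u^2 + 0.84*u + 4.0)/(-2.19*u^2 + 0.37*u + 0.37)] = (4.9932*u^4 - 1.6872*u^3 - 0.913199999999999*u^2 + 17.076*u - 1.1692)/(4.7961*u^4 - 1.6206*u^3 - 1.4837*u^2 + 0.2738*u + 0.1369)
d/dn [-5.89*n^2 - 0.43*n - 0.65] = -11.78*n - 0.43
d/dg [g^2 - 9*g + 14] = 2*g - 9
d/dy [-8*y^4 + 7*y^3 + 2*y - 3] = -32*y^3 + 21*y^2 + 2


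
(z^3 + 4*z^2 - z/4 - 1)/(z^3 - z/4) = (z + 4)/z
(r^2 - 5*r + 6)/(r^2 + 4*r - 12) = (r - 3)/(r + 6)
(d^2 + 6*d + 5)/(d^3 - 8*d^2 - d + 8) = (d + 5)/(d^2 - 9*d + 8)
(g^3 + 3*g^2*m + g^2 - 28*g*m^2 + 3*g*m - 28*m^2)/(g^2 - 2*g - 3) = (g^2 + 3*g*m - 28*m^2)/(g - 3)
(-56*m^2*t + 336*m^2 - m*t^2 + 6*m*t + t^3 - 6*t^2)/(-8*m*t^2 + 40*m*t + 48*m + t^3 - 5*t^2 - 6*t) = (7*m + t)/(t + 1)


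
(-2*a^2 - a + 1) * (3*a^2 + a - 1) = -6*a^4 - 5*a^3 + 4*a^2 + 2*a - 1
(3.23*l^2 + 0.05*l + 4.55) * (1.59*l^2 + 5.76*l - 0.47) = 5.1357*l^4 + 18.6843*l^3 + 6.0044*l^2 + 26.1845*l - 2.1385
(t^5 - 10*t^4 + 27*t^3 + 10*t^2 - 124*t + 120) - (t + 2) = t^5 - 10*t^4 + 27*t^3 + 10*t^2 - 125*t + 118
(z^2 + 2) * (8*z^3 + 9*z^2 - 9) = 8*z^5 + 9*z^4 + 16*z^3 + 9*z^2 - 18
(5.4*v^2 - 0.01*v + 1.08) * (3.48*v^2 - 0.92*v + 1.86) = 18.792*v^4 - 5.0028*v^3 + 13.8116*v^2 - 1.0122*v + 2.0088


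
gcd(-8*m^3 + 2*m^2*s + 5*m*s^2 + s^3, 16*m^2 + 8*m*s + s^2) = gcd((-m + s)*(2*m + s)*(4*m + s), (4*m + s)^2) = 4*m + s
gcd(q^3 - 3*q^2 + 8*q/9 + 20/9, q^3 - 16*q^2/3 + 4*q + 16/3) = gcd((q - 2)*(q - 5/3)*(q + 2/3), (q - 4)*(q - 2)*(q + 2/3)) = q^2 - 4*q/3 - 4/3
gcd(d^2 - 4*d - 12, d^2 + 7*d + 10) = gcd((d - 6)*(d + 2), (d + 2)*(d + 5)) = d + 2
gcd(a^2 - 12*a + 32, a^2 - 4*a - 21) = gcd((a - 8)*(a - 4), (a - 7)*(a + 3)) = 1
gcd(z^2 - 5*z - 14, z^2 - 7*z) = z - 7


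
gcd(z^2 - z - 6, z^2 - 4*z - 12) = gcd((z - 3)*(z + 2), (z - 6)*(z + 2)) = z + 2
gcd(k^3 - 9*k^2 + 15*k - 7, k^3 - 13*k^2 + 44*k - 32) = k - 1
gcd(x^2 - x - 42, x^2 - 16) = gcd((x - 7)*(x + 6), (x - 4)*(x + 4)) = 1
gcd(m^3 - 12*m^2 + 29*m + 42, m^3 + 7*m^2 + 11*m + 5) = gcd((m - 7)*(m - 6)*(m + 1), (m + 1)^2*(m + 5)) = m + 1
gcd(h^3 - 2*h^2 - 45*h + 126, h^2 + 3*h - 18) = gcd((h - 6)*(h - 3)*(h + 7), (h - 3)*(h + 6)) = h - 3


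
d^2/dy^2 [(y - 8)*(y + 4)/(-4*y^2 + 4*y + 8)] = 3*(y^3 + 30*y^2 - 24*y + 28)/(2*(y^6 - 3*y^5 - 3*y^4 + 11*y^3 + 6*y^2 - 12*y - 8))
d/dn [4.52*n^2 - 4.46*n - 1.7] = 9.04*n - 4.46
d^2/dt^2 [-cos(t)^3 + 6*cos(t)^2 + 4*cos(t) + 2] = -13*cos(t)/4 - 12*cos(2*t) + 9*cos(3*t)/4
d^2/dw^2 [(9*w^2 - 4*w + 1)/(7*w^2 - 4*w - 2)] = 14*(8*w^3 + 75*w^2 - 36*w + 14)/(343*w^6 - 588*w^5 + 42*w^4 + 272*w^3 - 12*w^2 - 48*w - 8)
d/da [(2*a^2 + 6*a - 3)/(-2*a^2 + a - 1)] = (14*a^2 - 16*a - 3)/(4*a^4 - 4*a^3 + 5*a^2 - 2*a + 1)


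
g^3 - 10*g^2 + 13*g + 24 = (g - 8)*(g - 3)*(g + 1)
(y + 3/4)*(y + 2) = y^2 + 11*y/4 + 3/2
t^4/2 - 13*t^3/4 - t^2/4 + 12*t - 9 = (t/2 + 1)*(t - 6)*(t - 3/2)*(t - 1)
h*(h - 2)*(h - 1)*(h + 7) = h^4 + 4*h^3 - 19*h^2 + 14*h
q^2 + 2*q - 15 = (q - 3)*(q + 5)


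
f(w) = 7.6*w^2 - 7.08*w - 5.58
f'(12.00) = 175.32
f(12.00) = 1003.86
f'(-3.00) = -52.68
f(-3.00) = 84.06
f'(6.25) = 87.92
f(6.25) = 247.04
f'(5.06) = 69.83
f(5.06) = 153.18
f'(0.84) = 5.69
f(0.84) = -6.16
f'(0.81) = 5.23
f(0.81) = -6.33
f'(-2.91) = -51.31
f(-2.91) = 79.38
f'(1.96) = 22.71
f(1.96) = 9.74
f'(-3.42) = -59.06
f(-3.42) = 107.53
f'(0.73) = 4.02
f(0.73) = -6.70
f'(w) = 15.2*w - 7.08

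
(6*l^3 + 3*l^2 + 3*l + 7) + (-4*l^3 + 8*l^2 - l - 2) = 2*l^3 + 11*l^2 + 2*l + 5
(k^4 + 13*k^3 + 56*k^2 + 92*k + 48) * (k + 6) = k^5 + 19*k^4 + 134*k^3 + 428*k^2 + 600*k + 288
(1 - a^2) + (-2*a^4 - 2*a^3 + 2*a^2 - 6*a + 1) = -2*a^4 - 2*a^3 + a^2 - 6*a + 2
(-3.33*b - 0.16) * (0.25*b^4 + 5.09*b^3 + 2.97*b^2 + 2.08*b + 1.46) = -0.8325*b^5 - 16.9897*b^4 - 10.7045*b^3 - 7.4016*b^2 - 5.1946*b - 0.2336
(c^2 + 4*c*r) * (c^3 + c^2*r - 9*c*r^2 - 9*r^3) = c^5 + 5*c^4*r - 5*c^3*r^2 - 45*c^2*r^3 - 36*c*r^4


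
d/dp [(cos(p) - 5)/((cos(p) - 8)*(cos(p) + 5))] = (cos(p)^2 - 10*cos(p) + 55)*sin(p)/((cos(p) - 8)^2*(cos(p) + 5)^2)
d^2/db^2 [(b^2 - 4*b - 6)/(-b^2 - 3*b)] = 2*(7*b^3 + 18*b^2 + 54*b + 54)/(b^3*(b^3 + 9*b^2 + 27*b + 27))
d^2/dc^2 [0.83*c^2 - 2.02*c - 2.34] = 1.66000000000000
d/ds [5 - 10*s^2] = -20*s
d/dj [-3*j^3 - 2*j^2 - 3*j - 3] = -9*j^2 - 4*j - 3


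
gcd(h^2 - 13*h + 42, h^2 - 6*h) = h - 6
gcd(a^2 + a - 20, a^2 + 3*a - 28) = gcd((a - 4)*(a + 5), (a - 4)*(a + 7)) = a - 4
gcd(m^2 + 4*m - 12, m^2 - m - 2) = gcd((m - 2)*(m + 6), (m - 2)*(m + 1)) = m - 2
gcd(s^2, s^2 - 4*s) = s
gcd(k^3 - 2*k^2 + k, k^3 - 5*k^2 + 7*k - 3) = k^2 - 2*k + 1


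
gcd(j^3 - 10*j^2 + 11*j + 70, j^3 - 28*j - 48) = j + 2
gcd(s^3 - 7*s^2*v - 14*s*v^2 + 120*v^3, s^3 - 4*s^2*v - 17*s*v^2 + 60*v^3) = s^2 - s*v - 20*v^2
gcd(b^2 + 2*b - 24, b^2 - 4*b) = b - 4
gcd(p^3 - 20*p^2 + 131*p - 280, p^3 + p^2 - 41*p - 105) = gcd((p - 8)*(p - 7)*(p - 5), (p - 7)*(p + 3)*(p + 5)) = p - 7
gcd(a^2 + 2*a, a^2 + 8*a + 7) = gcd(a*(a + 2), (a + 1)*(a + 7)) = 1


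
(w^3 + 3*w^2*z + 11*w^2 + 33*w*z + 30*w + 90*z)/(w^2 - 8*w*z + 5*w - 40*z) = (-w^2 - 3*w*z - 6*w - 18*z)/(-w + 8*z)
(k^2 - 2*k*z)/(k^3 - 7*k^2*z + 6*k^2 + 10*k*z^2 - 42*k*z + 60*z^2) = k/(k^2 - 5*k*z + 6*k - 30*z)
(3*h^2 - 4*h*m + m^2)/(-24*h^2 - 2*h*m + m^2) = (-3*h^2 + 4*h*m - m^2)/(24*h^2 + 2*h*m - m^2)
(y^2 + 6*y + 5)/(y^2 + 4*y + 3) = (y + 5)/(y + 3)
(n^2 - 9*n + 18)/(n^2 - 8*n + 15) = (n - 6)/(n - 5)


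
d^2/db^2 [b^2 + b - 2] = 2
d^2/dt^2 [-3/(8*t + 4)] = -6/(2*t + 1)^3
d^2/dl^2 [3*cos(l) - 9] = -3*cos(l)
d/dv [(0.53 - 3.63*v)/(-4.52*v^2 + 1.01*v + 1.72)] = (-16.4076*v^2 + 4.7912*v - 6.7789)/(20.4304*v^4 - 9.1304*v^3 - 14.5287*v^2 + 3.4744*v + 2.9584)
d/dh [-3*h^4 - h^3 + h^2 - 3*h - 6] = -12*h^3 - 3*h^2 + 2*h - 3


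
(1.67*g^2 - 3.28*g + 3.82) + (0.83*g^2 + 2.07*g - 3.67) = 2.5*g^2 - 1.21*g + 0.15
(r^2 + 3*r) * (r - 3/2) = r^3 + 3*r^2/2 - 9*r/2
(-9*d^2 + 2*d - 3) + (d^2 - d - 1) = -8*d^2 + d - 4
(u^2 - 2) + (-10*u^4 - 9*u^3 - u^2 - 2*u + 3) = -10*u^4 - 9*u^3 - 2*u + 1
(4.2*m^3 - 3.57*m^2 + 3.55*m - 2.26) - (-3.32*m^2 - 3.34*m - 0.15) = 4.2*m^3 - 0.25*m^2 + 6.89*m - 2.11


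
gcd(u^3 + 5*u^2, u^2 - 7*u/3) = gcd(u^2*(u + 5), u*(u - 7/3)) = u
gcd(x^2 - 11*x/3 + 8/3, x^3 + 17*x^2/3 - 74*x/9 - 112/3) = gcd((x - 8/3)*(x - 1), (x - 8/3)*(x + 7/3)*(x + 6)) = x - 8/3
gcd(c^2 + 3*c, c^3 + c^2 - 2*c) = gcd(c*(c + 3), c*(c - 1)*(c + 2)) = c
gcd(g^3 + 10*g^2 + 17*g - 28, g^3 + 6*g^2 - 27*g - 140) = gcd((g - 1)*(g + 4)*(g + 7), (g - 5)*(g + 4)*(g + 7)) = g^2 + 11*g + 28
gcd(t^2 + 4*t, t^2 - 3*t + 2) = 1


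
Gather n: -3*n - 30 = -3*n - 30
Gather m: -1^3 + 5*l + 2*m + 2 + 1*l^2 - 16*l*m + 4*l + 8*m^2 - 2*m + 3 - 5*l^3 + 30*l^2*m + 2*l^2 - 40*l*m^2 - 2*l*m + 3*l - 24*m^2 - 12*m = -5*l^3 + 3*l^2 + 12*l + m^2*(-40*l - 16) + m*(30*l^2 - 18*l - 12) + 4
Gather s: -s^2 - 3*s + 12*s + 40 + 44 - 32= -s^2 + 9*s + 52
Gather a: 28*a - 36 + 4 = 28*a - 32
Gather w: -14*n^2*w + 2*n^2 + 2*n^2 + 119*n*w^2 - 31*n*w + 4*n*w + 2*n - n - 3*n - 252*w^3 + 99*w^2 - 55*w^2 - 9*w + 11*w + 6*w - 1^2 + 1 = 4*n^2 - 2*n - 252*w^3 + w^2*(119*n + 44) + w*(-14*n^2 - 27*n + 8)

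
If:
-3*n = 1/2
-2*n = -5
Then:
No Solution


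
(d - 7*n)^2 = d^2 - 14*d*n + 49*n^2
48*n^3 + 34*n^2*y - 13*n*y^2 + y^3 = (-8*n + y)*(-6*n + y)*(n + y)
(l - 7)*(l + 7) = l^2 - 49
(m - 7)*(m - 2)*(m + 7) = m^3 - 2*m^2 - 49*m + 98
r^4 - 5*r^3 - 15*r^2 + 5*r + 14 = (r - 7)*(r - 1)*(r + 1)*(r + 2)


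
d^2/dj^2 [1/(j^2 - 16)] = 2*(3*j^2 + 16)/(j^2 - 16)^3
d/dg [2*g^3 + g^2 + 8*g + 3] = 6*g^2 + 2*g + 8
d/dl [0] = 0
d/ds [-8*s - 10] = -8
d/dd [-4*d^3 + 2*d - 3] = 2 - 12*d^2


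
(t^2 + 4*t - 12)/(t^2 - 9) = (t^2 + 4*t - 12)/(t^2 - 9)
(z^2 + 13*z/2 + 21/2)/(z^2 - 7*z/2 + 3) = (2*z^2 + 13*z + 21)/(2*z^2 - 7*z + 6)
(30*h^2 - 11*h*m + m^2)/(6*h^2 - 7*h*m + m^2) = (5*h - m)/(h - m)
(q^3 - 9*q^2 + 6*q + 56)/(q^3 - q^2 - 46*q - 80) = (q^2 - 11*q + 28)/(q^2 - 3*q - 40)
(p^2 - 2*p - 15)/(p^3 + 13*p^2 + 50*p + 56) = (p^2 - 2*p - 15)/(p^3 + 13*p^2 + 50*p + 56)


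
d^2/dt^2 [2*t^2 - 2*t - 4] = 4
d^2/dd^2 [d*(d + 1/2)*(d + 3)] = 6*d + 7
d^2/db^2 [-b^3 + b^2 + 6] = 2 - 6*b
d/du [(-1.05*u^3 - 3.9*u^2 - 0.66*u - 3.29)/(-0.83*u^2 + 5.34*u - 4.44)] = (0.8715*u^4 - 11.214*u^3 - 7.3878*u^2 + 29.1706*u + 20.499)/(0.6889*u^4 - 8.8644*u^3 + 35.886*u^2 - 47.4192*u + 19.7136)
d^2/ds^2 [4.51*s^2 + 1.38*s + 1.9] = 9.02000000000000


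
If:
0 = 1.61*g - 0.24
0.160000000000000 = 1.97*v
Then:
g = 0.15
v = 0.08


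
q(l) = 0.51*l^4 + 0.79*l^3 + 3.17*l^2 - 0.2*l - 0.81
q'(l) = 2.04*l^3 + 2.37*l^2 + 6.34*l - 0.2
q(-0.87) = 1.54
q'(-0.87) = -5.27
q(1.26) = 6.84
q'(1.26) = 15.63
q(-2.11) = 16.41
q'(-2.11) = -22.19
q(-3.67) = 96.09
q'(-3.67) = -92.39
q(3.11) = 100.70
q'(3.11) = 103.80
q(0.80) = 1.67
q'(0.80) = 7.43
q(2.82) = 73.80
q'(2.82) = 82.27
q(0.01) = -0.81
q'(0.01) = -0.14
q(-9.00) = 3027.96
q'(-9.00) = -1352.45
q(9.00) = 4176.18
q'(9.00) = 1735.99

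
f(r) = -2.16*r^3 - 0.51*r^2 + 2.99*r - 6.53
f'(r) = -6.48*r^2 - 1.02*r + 2.99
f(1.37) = -8.95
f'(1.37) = -10.57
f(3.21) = -73.63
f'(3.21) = -67.05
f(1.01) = -6.26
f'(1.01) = -4.65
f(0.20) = -5.97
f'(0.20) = 2.53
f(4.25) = -168.85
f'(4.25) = -118.39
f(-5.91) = 403.86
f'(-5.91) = -217.32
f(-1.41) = -5.70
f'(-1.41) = -8.45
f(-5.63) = 345.93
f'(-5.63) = -196.66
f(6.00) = -473.51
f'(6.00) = -236.41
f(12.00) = -3776.57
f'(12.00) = -942.37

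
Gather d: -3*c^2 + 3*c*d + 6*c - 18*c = -3*c^2 + 3*c*d - 12*c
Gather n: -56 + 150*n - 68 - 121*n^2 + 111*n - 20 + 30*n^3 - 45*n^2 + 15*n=30*n^3 - 166*n^2 + 276*n - 144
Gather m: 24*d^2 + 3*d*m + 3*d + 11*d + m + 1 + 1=24*d^2 + 14*d + m*(3*d + 1) + 2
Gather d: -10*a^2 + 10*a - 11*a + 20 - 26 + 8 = -10*a^2 - a + 2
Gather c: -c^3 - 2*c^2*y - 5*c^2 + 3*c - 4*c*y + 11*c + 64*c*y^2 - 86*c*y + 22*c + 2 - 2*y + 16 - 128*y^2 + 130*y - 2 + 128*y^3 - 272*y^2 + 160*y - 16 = -c^3 + c^2*(-2*y - 5) + c*(64*y^2 - 90*y + 36) + 128*y^3 - 400*y^2 + 288*y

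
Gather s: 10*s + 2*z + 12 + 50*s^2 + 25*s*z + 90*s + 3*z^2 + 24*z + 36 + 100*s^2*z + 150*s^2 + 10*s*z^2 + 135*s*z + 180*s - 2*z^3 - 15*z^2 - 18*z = s^2*(100*z + 200) + s*(10*z^2 + 160*z + 280) - 2*z^3 - 12*z^2 + 8*z + 48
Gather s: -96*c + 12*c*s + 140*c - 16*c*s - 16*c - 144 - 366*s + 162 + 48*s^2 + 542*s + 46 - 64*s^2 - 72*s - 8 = 28*c - 16*s^2 + s*(104 - 4*c) + 56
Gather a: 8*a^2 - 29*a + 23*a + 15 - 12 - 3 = 8*a^2 - 6*a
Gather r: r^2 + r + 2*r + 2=r^2 + 3*r + 2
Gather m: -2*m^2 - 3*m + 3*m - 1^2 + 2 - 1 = -2*m^2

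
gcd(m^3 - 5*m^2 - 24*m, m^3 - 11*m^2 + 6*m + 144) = m^2 - 5*m - 24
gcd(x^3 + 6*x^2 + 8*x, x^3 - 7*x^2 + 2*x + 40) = x + 2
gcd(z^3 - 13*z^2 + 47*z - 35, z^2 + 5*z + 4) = 1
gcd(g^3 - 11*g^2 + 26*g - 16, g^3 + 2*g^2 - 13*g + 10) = g^2 - 3*g + 2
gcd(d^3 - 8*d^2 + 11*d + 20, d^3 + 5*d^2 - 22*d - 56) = d - 4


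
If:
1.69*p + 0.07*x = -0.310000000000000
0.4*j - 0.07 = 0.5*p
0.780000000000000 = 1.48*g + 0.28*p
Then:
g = 0.00783623860546937*x + 0.561730369422677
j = -0.0517751479289941*x - 0.0542899408284024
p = -0.0414201183431953*x - 0.183431952662722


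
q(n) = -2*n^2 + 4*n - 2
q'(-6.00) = 28.00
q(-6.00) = -98.00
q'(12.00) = -44.00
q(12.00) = -242.00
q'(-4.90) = 23.60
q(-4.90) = -69.62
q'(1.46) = -1.84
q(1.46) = -0.42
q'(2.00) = -4.00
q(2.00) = -2.00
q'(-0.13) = 4.52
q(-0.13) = -2.55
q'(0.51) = 1.96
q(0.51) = -0.48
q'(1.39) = -1.56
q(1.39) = -0.30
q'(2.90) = -7.60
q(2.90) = -7.22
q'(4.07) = -12.28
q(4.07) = -18.85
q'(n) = 4 - 4*n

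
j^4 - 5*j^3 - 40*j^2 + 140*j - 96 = (j - 8)*(j - 2)*(j - 1)*(j + 6)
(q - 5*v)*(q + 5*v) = q^2 - 25*v^2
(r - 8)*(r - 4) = r^2 - 12*r + 32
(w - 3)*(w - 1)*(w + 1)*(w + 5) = w^4 + 2*w^3 - 16*w^2 - 2*w + 15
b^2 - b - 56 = (b - 8)*(b + 7)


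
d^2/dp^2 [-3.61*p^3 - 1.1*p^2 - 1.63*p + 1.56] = -21.66*p - 2.2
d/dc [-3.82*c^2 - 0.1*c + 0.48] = -7.64*c - 0.1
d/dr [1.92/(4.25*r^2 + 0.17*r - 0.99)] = (-16.32*r - 0.3264)/(4.25*r^2 + 0.17*r - 0.99)^2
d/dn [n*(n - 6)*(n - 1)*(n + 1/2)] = 4*n^3 - 39*n^2/2 + 5*n + 3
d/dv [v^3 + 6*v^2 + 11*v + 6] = 3*v^2 + 12*v + 11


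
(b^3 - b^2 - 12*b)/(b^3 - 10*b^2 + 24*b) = (b + 3)/(b - 6)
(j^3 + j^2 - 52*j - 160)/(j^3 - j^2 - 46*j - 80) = (j + 4)/(j + 2)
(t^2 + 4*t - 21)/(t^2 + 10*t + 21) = (t - 3)/(t + 3)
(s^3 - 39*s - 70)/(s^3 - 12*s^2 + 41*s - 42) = (s^2 + 7*s + 10)/(s^2 - 5*s + 6)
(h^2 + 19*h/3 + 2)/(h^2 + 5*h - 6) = (h + 1/3)/(h - 1)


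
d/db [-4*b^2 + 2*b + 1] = 2 - 8*b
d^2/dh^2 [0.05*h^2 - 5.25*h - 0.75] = 0.100000000000000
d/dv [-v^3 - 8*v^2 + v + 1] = -3*v^2 - 16*v + 1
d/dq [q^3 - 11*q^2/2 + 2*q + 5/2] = 3*q^2 - 11*q + 2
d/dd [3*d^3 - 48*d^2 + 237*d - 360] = 9*d^2 - 96*d + 237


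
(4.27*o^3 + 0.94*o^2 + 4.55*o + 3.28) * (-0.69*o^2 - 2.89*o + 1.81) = -2.9463*o^5 - 12.9889*o^4 + 1.8726*o^3 - 13.7113*o^2 - 1.2437*o + 5.9368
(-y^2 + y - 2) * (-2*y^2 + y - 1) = 2*y^4 - 3*y^3 + 6*y^2 - 3*y + 2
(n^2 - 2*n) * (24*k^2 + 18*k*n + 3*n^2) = 24*k^2*n^2 - 48*k^2*n + 18*k*n^3 - 36*k*n^2 + 3*n^4 - 6*n^3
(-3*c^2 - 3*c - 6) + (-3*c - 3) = -3*c^2 - 6*c - 9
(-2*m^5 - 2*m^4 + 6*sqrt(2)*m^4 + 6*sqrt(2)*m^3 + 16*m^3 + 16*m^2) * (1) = -2*m^5 - 2*m^4 + 6*sqrt(2)*m^4 + 6*sqrt(2)*m^3 + 16*m^3 + 16*m^2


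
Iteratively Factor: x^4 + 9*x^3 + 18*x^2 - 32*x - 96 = (x + 4)*(x^3 + 5*x^2 - 2*x - 24) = (x + 4)^2*(x^2 + x - 6) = (x + 3)*(x + 4)^2*(x - 2)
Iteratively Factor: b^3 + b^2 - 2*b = (b - 1)*(b^2 + 2*b) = b*(b - 1)*(b + 2)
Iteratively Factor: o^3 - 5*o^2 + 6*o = (o)*(o^2 - 5*o + 6) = o*(o - 2)*(o - 3)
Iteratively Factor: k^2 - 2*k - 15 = (k - 5)*(k + 3)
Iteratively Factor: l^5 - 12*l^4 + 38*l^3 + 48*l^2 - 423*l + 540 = (l + 3)*(l^4 - 15*l^3 + 83*l^2 - 201*l + 180) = (l - 3)*(l + 3)*(l^3 - 12*l^2 + 47*l - 60) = (l - 4)*(l - 3)*(l + 3)*(l^2 - 8*l + 15) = (l - 4)*(l - 3)^2*(l + 3)*(l - 5)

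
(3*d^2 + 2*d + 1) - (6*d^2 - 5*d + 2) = -3*d^2 + 7*d - 1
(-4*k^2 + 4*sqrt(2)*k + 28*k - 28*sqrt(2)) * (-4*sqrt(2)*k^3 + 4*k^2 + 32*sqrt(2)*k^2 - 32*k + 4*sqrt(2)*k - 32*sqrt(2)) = 16*sqrt(2)*k^5 - 240*sqrt(2)*k^4 - 48*k^4 + 720*k^3 + 896*sqrt(2)*k^3 - 2656*k^2 - 480*k + 1792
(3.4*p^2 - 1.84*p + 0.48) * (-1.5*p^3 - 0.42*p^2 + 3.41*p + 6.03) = -5.1*p^5 + 1.332*p^4 + 11.6468*p^3 + 14.026*p^2 - 9.4584*p + 2.8944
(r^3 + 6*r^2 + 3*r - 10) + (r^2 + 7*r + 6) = r^3 + 7*r^2 + 10*r - 4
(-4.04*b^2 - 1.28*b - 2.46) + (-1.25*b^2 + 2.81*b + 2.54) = -5.29*b^2 + 1.53*b + 0.0800000000000001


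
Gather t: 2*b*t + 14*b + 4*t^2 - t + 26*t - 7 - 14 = 14*b + 4*t^2 + t*(2*b + 25) - 21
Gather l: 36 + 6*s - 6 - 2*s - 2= 4*s + 28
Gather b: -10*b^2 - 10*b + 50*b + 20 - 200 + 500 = -10*b^2 + 40*b + 320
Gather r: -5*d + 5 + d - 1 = 4 - 4*d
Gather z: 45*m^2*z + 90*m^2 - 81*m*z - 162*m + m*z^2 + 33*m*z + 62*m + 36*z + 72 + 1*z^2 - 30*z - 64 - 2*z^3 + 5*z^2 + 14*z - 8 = 90*m^2 - 100*m - 2*z^3 + z^2*(m + 6) + z*(45*m^2 - 48*m + 20)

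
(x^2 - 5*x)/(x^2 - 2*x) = (x - 5)/(x - 2)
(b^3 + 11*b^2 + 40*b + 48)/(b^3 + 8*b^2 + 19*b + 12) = (b + 4)/(b + 1)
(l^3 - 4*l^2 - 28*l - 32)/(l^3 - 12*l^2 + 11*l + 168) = (l^2 + 4*l + 4)/(l^2 - 4*l - 21)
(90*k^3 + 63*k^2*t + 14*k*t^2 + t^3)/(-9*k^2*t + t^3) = (30*k^2 + 11*k*t + t^2)/(t*(-3*k + t))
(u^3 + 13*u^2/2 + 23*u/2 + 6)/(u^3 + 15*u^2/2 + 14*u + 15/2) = (u + 4)/(u + 5)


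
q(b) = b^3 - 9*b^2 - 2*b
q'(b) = 3*b^2 - 18*b - 2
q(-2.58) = -71.92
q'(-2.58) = 64.41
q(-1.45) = -19.07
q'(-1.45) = 30.41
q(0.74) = -6.00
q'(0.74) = -13.68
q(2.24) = -38.40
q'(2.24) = -27.27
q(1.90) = -29.43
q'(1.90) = -25.37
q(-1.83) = -32.61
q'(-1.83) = 40.99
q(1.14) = -12.49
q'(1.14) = -18.62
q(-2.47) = -65.04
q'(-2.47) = 60.76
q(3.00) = -60.00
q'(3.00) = -29.00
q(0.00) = 0.00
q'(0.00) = -2.00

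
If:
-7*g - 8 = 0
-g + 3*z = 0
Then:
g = -8/7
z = -8/21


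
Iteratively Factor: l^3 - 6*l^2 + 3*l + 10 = (l - 5)*(l^2 - l - 2) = (l - 5)*(l + 1)*(l - 2)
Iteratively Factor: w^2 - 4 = (w + 2)*(w - 2)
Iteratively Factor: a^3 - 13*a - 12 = (a + 3)*(a^2 - 3*a - 4) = (a + 1)*(a + 3)*(a - 4)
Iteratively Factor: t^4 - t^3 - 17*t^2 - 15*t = (t + 1)*(t^3 - 2*t^2 - 15*t) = t*(t + 1)*(t^2 - 2*t - 15) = t*(t - 5)*(t + 1)*(t + 3)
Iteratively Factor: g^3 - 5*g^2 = (g)*(g^2 - 5*g) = g^2*(g - 5)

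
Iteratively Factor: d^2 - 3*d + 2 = (d - 2)*(d - 1)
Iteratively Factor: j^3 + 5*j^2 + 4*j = (j)*(j^2 + 5*j + 4) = j*(j + 4)*(j + 1)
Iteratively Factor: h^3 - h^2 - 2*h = (h - 2)*(h^2 + h) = (h - 2)*(h + 1)*(h)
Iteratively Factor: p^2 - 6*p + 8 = (p - 2)*(p - 4)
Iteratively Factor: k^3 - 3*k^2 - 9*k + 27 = (k - 3)*(k^2 - 9) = (k - 3)*(k + 3)*(k - 3)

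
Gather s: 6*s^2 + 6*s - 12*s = 6*s^2 - 6*s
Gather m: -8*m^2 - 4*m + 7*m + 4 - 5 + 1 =-8*m^2 + 3*m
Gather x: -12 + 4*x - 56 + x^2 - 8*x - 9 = x^2 - 4*x - 77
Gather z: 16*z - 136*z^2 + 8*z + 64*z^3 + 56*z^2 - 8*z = 64*z^3 - 80*z^2 + 16*z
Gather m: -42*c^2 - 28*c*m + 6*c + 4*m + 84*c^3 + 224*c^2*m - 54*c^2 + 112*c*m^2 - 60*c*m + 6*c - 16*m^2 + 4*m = 84*c^3 - 96*c^2 + 12*c + m^2*(112*c - 16) + m*(224*c^2 - 88*c + 8)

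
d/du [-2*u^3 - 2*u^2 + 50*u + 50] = -6*u^2 - 4*u + 50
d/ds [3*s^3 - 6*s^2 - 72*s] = 9*s^2 - 12*s - 72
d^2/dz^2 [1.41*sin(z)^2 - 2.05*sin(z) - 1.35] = 2.05*sin(z) + 2.82*cos(2*z)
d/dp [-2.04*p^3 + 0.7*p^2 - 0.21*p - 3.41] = -6.12*p^2 + 1.4*p - 0.21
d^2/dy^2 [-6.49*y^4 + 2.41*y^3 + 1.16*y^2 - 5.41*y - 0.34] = -77.88*y^2 + 14.46*y + 2.32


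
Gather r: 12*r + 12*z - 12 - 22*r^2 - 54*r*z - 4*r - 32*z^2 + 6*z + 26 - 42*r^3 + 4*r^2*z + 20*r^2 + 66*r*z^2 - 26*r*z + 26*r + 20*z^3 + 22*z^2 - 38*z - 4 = -42*r^3 + r^2*(4*z - 2) + r*(66*z^2 - 80*z + 34) + 20*z^3 - 10*z^2 - 20*z + 10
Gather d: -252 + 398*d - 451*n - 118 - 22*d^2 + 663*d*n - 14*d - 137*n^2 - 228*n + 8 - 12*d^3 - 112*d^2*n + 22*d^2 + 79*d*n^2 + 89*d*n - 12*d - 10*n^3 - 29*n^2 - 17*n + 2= -12*d^3 - 112*d^2*n + d*(79*n^2 + 752*n + 372) - 10*n^3 - 166*n^2 - 696*n - 360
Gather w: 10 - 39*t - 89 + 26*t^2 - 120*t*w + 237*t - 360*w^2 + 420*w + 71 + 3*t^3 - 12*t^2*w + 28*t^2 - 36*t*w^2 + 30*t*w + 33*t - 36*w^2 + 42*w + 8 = 3*t^3 + 54*t^2 + 231*t + w^2*(-36*t - 396) + w*(-12*t^2 - 90*t + 462)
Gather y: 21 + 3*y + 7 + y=4*y + 28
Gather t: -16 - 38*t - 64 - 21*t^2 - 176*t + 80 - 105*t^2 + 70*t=-126*t^2 - 144*t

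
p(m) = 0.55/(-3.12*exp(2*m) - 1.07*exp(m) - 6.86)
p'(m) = 0.55*(6.24*exp(2*m) + 1.07*exp(m))/(-3.12*exp(2*m) - 1.07*exp(m) - 6.86)^2 = (3.432*exp(m) + 0.5885)*exp(m)/(3.12*exp(2*m) + 1.07*exp(m) + 6.86)^2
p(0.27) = -0.04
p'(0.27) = 0.04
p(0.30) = -0.04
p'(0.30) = 0.04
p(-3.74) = -0.08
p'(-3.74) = 0.00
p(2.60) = -0.00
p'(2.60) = 0.00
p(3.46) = -0.00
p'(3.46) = 0.00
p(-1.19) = -0.07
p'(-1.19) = 0.01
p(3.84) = -0.00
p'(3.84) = 0.00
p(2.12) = -0.00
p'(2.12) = 0.00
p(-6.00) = -0.08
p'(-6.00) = 0.00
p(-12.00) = -0.08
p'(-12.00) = 0.00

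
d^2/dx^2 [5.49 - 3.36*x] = 0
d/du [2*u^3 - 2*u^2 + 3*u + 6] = 6*u^2 - 4*u + 3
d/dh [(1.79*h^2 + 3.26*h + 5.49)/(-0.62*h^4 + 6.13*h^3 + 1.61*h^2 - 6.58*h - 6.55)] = (2.2196*h^5 - 4.9091*h^4 - 26.3524*h^3 - 117.9879*h^2 - 41.1268*h + 14.7712)/(0.3844*h^8 - 7.6012*h^7 + 35.5805*h^6 + 27.8978*h^5 - 69.9567*h^4 - 101.4906*h^3 + 22.2054*h^2 + 86.198*h + 42.9025)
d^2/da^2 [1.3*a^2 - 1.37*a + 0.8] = 2.60000000000000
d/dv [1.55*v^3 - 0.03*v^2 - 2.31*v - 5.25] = 4.65*v^2 - 0.06*v - 2.31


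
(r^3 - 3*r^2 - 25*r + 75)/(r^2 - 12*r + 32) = (r^3 - 3*r^2 - 25*r + 75)/(r^2 - 12*r + 32)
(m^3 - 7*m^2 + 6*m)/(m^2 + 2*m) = (m^2 - 7*m + 6)/(m + 2)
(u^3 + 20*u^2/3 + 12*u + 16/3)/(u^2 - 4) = (3*u^2 + 14*u + 8)/(3*(u - 2))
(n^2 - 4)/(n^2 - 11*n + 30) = (n^2 - 4)/(n^2 - 11*n + 30)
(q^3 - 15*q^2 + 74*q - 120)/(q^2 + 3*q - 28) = (q^2 - 11*q + 30)/(q + 7)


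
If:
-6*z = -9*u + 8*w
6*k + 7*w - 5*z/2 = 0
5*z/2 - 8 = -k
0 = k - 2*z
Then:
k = 32/9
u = -544/567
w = -152/63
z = 16/9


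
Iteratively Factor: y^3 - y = (y)*(y^2 - 1) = y*(y + 1)*(y - 1)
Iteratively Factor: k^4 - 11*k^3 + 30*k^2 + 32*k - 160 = (k + 2)*(k^3 - 13*k^2 + 56*k - 80) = (k - 4)*(k + 2)*(k^2 - 9*k + 20) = (k - 5)*(k - 4)*(k + 2)*(k - 4)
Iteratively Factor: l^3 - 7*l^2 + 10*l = (l)*(l^2 - 7*l + 10) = l*(l - 5)*(l - 2)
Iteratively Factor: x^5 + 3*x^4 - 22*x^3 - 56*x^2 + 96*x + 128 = (x + 4)*(x^4 - x^3 - 18*x^2 + 16*x + 32) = (x - 2)*(x + 4)*(x^3 + x^2 - 16*x - 16) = (x - 4)*(x - 2)*(x + 4)*(x^2 + 5*x + 4) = (x - 4)*(x - 2)*(x + 1)*(x + 4)*(x + 4)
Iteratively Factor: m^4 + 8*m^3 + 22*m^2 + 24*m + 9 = (m + 3)*(m^3 + 5*m^2 + 7*m + 3) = (m + 1)*(m + 3)*(m^2 + 4*m + 3) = (m + 1)*(m + 3)^2*(m + 1)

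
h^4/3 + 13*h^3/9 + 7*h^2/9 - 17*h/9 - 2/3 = (h/3 + 1)*(h - 1)*(h + 1/3)*(h + 2)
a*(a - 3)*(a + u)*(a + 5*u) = a^4 + 6*a^3*u - 3*a^3 + 5*a^2*u^2 - 18*a^2*u - 15*a*u^2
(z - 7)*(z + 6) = z^2 - z - 42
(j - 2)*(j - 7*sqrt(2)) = j^2 - 7*sqrt(2)*j - 2*j + 14*sqrt(2)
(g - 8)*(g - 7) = g^2 - 15*g + 56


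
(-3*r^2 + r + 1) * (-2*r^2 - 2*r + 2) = 6*r^4 + 4*r^3 - 10*r^2 + 2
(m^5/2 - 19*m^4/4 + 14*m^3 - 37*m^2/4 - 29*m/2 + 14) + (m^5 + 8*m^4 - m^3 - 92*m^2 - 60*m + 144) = 3*m^5/2 + 13*m^4/4 + 13*m^3 - 405*m^2/4 - 149*m/2 + 158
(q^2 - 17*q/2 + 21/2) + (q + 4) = q^2 - 15*q/2 + 29/2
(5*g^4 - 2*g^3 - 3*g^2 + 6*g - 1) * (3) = 15*g^4 - 6*g^3 - 9*g^2 + 18*g - 3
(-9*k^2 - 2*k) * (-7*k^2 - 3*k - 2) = 63*k^4 + 41*k^3 + 24*k^2 + 4*k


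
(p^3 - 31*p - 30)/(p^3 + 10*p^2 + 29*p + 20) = (p - 6)/(p + 4)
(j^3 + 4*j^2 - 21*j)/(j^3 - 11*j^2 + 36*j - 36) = j*(j + 7)/(j^2 - 8*j + 12)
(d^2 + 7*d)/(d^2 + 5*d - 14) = d/(d - 2)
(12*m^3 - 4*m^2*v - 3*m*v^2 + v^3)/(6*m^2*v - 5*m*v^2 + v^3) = (2*m + v)/v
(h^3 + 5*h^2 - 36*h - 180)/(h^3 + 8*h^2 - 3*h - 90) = (h - 6)/(h - 3)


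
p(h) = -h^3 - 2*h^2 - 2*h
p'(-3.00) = -17.00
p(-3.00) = 15.00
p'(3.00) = -41.00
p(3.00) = -51.00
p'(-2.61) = -12.00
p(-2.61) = 9.38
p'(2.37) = -28.33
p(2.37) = -29.29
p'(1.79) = -18.77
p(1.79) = -15.72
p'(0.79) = -7.03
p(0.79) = -3.32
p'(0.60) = -5.48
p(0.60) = -2.14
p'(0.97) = -8.70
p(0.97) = -4.73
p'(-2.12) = -7.00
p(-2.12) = 4.78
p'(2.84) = -37.56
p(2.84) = -44.72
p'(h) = -3*h^2 - 4*h - 2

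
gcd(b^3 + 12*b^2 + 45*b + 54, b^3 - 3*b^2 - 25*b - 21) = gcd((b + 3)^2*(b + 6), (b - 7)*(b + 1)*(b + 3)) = b + 3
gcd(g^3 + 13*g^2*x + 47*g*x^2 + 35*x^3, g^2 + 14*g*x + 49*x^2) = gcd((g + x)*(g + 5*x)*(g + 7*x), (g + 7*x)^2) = g + 7*x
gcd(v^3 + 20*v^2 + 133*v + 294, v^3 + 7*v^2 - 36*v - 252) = v^2 + 13*v + 42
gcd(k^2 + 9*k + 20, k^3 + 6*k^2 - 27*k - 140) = k + 4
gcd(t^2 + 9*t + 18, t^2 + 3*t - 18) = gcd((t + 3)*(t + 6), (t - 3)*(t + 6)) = t + 6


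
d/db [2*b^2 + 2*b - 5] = 4*b + 2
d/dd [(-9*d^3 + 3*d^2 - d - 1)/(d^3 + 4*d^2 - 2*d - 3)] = (-39*d^4 + 38*d^3 + 82*d^2 - 10*d + 1)/(d^6 + 8*d^5 + 12*d^4 - 22*d^3 - 20*d^2 + 12*d + 9)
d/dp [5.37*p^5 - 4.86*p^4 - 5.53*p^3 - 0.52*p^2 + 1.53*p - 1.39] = 26.85*p^4 - 19.44*p^3 - 16.59*p^2 - 1.04*p + 1.53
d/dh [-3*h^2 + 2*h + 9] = 2 - 6*h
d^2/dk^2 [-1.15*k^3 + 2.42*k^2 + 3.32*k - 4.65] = 4.84 - 6.9*k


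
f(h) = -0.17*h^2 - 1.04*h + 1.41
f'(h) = -0.34*h - 1.04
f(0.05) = 1.36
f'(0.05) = -1.06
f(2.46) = -2.18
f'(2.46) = -1.88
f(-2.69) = 2.98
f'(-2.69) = -0.13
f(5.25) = -8.74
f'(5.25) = -2.82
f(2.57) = -2.39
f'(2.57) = -1.91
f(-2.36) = 2.92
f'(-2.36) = -0.24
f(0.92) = 0.31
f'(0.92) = -1.35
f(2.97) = -3.18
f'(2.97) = -2.05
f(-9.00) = -3.00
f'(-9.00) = 2.02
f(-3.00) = 3.00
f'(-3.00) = -0.02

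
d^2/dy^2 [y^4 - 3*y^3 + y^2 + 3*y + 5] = 12*y^2 - 18*y + 2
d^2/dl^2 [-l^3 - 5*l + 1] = -6*l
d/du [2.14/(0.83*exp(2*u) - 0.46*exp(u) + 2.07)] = (0.9844 - 3.5524*exp(u))*exp(u)/(0.83*exp(2*u) - 0.46*exp(u) + 2.07)^2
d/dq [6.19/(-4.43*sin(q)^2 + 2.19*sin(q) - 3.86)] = (54.8434*sin(q) - 13.5561)*cos(q)/(4.43*sin(q)^2 - 2.19*sin(q) + 3.86)^2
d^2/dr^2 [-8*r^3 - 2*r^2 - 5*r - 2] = -48*r - 4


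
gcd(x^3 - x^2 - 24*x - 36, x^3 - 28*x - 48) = x^2 - 4*x - 12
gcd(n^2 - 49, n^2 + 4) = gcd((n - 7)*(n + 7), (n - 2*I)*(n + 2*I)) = 1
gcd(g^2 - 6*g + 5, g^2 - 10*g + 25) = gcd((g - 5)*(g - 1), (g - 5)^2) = g - 5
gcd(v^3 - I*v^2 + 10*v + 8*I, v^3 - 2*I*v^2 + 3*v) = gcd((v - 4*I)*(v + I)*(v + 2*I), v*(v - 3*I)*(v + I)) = v + I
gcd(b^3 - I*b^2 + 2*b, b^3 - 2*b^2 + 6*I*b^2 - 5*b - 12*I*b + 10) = b + I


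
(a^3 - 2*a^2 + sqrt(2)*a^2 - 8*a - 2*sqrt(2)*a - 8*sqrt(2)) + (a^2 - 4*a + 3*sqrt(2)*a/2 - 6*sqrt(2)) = a^3 - a^2 + sqrt(2)*a^2 - 12*a - sqrt(2)*a/2 - 14*sqrt(2)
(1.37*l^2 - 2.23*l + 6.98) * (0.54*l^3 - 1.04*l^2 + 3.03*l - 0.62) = 0.7398*l^5 - 2.629*l^4 + 10.2395*l^3 - 14.8655*l^2 + 22.532*l - 4.3276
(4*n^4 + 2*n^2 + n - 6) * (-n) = -4*n^5 - 2*n^3 - n^2 + 6*n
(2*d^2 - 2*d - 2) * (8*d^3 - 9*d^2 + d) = 16*d^5 - 34*d^4 + 4*d^3 + 16*d^2 - 2*d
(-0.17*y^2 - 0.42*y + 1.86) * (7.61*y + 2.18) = -1.2937*y^3 - 3.5668*y^2 + 13.239*y + 4.0548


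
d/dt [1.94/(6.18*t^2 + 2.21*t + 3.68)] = (-23.9784*t - 4.2874)/(6.18*t^2 + 2.21*t + 3.68)^2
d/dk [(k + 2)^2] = 2*k + 4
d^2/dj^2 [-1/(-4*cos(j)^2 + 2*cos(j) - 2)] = (16*sin(j)^4 - sin(j)^2 + 17*cos(j)/2 - 3*cos(3*j)/2 - 13)/(2*(2*sin(j)^2 + cos(j) - 3)^3)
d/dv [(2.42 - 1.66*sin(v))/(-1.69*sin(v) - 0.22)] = 4.455*cos(v)/(1.69*sin(v) + 0.22)^2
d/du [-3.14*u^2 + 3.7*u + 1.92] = 3.7 - 6.28*u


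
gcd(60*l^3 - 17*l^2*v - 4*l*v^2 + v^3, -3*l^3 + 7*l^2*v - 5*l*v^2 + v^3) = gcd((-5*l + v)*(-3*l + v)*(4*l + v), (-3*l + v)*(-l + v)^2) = -3*l + v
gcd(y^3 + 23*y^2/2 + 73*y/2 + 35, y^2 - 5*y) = 1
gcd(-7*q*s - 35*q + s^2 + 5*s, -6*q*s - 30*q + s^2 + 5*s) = s + 5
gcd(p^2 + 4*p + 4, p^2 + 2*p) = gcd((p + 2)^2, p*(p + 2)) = p + 2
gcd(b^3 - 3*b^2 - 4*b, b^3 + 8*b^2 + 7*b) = b^2 + b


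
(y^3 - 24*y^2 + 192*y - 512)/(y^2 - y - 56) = (y^2 - 16*y + 64)/(y + 7)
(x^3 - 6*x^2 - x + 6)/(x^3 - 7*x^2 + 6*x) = (x + 1)/x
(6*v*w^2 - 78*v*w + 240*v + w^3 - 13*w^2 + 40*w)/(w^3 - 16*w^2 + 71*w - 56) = (6*v*w - 30*v + w^2 - 5*w)/(w^2 - 8*w + 7)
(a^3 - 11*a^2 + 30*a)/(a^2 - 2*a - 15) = a*(a - 6)/(a + 3)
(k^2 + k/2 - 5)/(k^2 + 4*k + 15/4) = 2*(k - 2)/(2*k + 3)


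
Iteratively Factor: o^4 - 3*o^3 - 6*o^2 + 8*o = (o - 4)*(o^3 + o^2 - 2*o) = (o - 4)*(o - 1)*(o^2 + 2*o) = (o - 4)*(o - 1)*(o + 2)*(o)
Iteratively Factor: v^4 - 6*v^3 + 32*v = (v - 4)*(v^3 - 2*v^2 - 8*v) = (v - 4)^2*(v^2 + 2*v) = (v - 4)^2*(v + 2)*(v)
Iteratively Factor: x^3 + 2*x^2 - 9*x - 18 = (x + 3)*(x^2 - x - 6) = (x - 3)*(x + 3)*(x + 2)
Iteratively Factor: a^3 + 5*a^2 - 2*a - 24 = (a + 3)*(a^2 + 2*a - 8) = (a + 3)*(a + 4)*(a - 2)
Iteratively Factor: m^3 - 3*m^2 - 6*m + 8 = (m - 1)*(m^2 - 2*m - 8) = (m - 4)*(m - 1)*(m + 2)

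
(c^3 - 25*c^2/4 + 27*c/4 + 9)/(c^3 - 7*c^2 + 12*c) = (c + 3/4)/c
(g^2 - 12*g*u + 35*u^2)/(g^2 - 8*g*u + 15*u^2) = (-g + 7*u)/(-g + 3*u)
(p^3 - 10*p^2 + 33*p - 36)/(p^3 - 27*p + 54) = (p - 4)/(p + 6)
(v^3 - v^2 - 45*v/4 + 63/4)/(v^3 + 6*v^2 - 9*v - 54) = (v^2 + 2*v - 21/4)/(v^2 + 9*v + 18)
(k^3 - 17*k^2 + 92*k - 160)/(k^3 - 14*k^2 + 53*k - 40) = (k - 4)/(k - 1)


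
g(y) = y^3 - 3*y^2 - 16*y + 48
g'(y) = 3*y^2 - 6*y - 16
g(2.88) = 0.92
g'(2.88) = -8.40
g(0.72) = 35.30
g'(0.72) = -18.76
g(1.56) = 19.54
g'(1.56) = -18.06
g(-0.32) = 52.78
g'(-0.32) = -13.77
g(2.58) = 3.92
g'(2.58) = -11.51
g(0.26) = 43.65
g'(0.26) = -17.36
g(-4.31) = -18.83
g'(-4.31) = 65.59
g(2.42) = 5.88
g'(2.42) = -12.95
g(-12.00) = -1920.00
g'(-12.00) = 488.00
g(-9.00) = -780.00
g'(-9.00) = 281.00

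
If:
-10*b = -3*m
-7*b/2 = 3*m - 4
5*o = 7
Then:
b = 8/27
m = 80/81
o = 7/5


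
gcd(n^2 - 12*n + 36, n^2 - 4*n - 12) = n - 6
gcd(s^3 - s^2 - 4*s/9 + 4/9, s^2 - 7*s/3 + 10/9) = s - 2/3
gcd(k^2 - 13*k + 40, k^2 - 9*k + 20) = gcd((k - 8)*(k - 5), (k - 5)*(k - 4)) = k - 5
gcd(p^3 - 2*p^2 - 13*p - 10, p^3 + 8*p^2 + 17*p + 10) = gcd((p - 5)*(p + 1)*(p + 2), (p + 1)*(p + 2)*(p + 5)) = p^2 + 3*p + 2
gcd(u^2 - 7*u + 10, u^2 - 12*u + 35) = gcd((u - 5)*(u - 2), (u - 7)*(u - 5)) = u - 5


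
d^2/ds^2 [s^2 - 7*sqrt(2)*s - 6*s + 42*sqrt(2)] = 2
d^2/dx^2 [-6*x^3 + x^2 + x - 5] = 2 - 36*x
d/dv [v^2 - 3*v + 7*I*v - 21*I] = 2*v - 3 + 7*I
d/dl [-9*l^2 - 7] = -18*l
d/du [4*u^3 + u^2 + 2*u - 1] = 12*u^2 + 2*u + 2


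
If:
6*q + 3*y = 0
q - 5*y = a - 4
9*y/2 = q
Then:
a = 4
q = 0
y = 0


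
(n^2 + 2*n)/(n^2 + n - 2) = n/(n - 1)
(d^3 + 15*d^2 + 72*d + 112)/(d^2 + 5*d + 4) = (d^2 + 11*d + 28)/(d + 1)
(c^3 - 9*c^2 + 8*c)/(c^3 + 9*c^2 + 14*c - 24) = c*(c - 8)/(c^2 + 10*c + 24)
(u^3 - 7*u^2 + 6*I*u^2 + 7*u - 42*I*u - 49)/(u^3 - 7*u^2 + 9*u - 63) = (u^2 + 6*I*u + 7)/(u^2 + 9)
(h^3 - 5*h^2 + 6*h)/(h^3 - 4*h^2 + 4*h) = (h - 3)/(h - 2)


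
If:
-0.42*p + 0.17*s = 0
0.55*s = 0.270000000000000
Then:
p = 0.20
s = 0.49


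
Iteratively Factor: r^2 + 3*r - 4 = (r + 4)*(r - 1)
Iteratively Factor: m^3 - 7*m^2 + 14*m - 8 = (m - 2)*(m^2 - 5*m + 4) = (m - 4)*(m - 2)*(m - 1)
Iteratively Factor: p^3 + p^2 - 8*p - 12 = (p + 2)*(p^2 - p - 6) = (p + 2)^2*(p - 3)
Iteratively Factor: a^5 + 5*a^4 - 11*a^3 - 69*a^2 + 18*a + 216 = (a + 3)*(a^4 + 2*a^3 - 17*a^2 - 18*a + 72) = (a + 3)*(a + 4)*(a^3 - 2*a^2 - 9*a + 18) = (a + 3)^2*(a + 4)*(a^2 - 5*a + 6) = (a - 3)*(a + 3)^2*(a + 4)*(a - 2)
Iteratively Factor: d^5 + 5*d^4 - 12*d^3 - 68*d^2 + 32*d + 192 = (d + 4)*(d^4 + d^3 - 16*d^2 - 4*d + 48) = (d + 4)^2*(d^3 - 3*d^2 - 4*d + 12) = (d - 2)*(d + 4)^2*(d^2 - d - 6) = (d - 2)*(d + 2)*(d + 4)^2*(d - 3)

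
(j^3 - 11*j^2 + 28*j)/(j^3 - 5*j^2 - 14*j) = (j - 4)/(j + 2)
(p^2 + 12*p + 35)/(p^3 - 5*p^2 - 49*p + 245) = (p + 5)/(p^2 - 12*p + 35)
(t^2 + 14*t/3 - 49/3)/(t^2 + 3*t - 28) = (t - 7/3)/(t - 4)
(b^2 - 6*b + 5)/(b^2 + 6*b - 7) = (b - 5)/(b + 7)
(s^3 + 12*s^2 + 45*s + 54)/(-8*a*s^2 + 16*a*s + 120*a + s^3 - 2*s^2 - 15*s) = (s^2 + 9*s + 18)/(-8*a*s + 40*a + s^2 - 5*s)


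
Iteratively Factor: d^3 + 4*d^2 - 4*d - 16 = (d + 2)*(d^2 + 2*d - 8) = (d - 2)*(d + 2)*(d + 4)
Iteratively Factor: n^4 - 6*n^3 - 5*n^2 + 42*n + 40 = (n + 2)*(n^3 - 8*n^2 + 11*n + 20) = (n - 5)*(n + 2)*(n^2 - 3*n - 4) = (n - 5)*(n - 4)*(n + 2)*(n + 1)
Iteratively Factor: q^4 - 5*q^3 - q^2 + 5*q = (q - 5)*(q^3 - q) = q*(q - 5)*(q^2 - 1) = q*(q - 5)*(q + 1)*(q - 1)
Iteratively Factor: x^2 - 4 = (x - 2)*(x + 2)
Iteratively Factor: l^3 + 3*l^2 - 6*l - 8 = (l + 4)*(l^2 - l - 2) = (l + 1)*(l + 4)*(l - 2)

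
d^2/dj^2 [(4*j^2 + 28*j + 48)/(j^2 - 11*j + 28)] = 48*(3*j^3 - 8*j^2 - 164*j + 676)/(j^6 - 33*j^5 + 447*j^4 - 3179*j^3 + 12516*j^2 - 25872*j + 21952)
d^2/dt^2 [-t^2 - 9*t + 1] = -2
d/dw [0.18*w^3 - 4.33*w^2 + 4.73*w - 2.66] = 0.54*w^2 - 8.66*w + 4.73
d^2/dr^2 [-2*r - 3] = 0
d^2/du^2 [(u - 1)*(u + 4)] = 2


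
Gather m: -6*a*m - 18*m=m*(-6*a - 18)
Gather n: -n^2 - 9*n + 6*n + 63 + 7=-n^2 - 3*n + 70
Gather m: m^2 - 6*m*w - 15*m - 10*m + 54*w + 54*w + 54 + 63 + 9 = m^2 + m*(-6*w - 25) + 108*w + 126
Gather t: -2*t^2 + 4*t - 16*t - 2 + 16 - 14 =-2*t^2 - 12*t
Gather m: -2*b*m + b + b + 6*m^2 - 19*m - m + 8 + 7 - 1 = 2*b + 6*m^2 + m*(-2*b - 20) + 14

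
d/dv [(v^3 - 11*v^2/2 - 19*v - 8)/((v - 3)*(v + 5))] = (v^4 + 4*v^3 - 37*v^2 + 181*v + 301)/(v^4 + 4*v^3 - 26*v^2 - 60*v + 225)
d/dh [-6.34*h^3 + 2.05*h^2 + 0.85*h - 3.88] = -19.02*h^2 + 4.1*h + 0.85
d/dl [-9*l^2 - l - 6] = -18*l - 1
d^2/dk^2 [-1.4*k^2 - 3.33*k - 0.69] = -2.80000000000000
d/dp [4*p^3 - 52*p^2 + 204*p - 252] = 12*p^2 - 104*p + 204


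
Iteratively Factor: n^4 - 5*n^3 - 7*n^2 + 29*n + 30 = (n + 2)*(n^3 - 7*n^2 + 7*n + 15) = (n - 5)*(n + 2)*(n^2 - 2*n - 3) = (n - 5)*(n + 1)*(n + 2)*(n - 3)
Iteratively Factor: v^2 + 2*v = (v + 2)*(v)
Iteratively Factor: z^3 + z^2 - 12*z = (z + 4)*(z^2 - 3*z) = z*(z + 4)*(z - 3)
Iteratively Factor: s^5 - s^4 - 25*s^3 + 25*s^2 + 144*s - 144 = (s - 4)*(s^4 + 3*s^3 - 13*s^2 - 27*s + 36) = (s - 4)*(s + 4)*(s^3 - s^2 - 9*s + 9) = (s - 4)*(s - 1)*(s + 4)*(s^2 - 9) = (s - 4)*(s - 1)*(s + 3)*(s + 4)*(s - 3)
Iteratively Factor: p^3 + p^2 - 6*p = (p + 3)*(p^2 - 2*p) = (p - 2)*(p + 3)*(p)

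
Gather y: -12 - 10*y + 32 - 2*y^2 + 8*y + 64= -2*y^2 - 2*y + 84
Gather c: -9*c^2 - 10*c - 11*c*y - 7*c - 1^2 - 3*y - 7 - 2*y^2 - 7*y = -9*c^2 + c*(-11*y - 17) - 2*y^2 - 10*y - 8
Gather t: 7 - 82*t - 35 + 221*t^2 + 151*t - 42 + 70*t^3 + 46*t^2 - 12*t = 70*t^3 + 267*t^2 + 57*t - 70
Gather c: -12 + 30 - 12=6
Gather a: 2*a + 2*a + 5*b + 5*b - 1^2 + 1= 4*a + 10*b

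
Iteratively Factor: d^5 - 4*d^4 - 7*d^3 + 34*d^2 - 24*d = (d - 2)*(d^4 - 2*d^3 - 11*d^2 + 12*d) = (d - 4)*(d - 2)*(d^3 + 2*d^2 - 3*d) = (d - 4)*(d - 2)*(d + 3)*(d^2 - d) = (d - 4)*(d - 2)*(d - 1)*(d + 3)*(d)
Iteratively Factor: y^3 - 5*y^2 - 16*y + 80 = (y + 4)*(y^2 - 9*y + 20) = (y - 5)*(y + 4)*(y - 4)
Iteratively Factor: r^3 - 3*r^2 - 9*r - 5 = (r + 1)*(r^2 - 4*r - 5) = (r + 1)^2*(r - 5)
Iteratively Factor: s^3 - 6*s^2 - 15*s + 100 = (s + 4)*(s^2 - 10*s + 25) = (s - 5)*(s + 4)*(s - 5)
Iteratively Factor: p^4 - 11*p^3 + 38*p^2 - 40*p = (p)*(p^3 - 11*p^2 + 38*p - 40) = p*(p - 5)*(p^2 - 6*p + 8) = p*(p - 5)*(p - 2)*(p - 4)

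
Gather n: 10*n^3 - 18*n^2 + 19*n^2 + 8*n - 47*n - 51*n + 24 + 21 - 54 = 10*n^3 + n^2 - 90*n - 9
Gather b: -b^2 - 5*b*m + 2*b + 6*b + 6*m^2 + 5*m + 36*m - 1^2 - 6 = -b^2 + b*(8 - 5*m) + 6*m^2 + 41*m - 7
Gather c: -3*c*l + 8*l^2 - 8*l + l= -3*c*l + 8*l^2 - 7*l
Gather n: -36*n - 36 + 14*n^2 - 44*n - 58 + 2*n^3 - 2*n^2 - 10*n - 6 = 2*n^3 + 12*n^2 - 90*n - 100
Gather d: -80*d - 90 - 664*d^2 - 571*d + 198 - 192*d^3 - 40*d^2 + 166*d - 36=-192*d^3 - 704*d^2 - 485*d + 72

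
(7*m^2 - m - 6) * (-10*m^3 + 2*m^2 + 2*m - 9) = -70*m^5 + 24*m^4 + 72*m^3 - 77*m^2 - 3*m + 54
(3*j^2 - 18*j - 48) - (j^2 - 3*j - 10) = 2*j^2 - 15*j - 38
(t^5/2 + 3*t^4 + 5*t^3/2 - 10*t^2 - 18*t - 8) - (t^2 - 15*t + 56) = t^5/2 + 3*t^4 + 5*t^3/2 - 11*t^2 - 3*t - 64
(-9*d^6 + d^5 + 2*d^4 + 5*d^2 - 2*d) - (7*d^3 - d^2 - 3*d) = -9*d^6 + d^5 + 2*d^4 - 7*d^3 + 6*d^2 + d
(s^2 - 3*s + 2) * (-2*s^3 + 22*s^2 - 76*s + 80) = -2*s^5 + 28*s^4 - 146*s^3 + 352*s^2 - 392*s + 160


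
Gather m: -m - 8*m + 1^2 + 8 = 9 - 9*m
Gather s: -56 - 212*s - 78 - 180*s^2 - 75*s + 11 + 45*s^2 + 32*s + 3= -135*s^2 - 255*s - 120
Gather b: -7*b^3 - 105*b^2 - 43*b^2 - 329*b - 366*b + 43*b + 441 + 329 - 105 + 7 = -7*b^3 - 148*b^2 - 652*b + 672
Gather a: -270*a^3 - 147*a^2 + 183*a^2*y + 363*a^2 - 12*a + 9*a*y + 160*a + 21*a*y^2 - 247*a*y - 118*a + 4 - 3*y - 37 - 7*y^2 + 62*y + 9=-270*a^3 + a^2*(183*y + 216) + a*(21*y^2 - 238*y + 30) - 7*y^2 + 59*y - 24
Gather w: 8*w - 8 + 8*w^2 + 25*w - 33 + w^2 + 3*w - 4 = 9*w^2 + 36*w - 45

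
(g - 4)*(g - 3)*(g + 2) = g^3 - 5*g^2 - 2*g + 24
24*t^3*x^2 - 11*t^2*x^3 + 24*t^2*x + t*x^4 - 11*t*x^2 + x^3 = x*(-8*t + x)*(-3*t + x)*(t*x + 1)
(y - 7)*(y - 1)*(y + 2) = y^3 - 6*y^2 - 9*y + 14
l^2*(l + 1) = l^3 + l^2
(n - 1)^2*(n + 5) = n^3 + 3*n^2 - 9*n + 5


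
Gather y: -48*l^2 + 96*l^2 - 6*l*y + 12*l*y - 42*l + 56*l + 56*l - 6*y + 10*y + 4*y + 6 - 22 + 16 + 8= 48*l^2 + 70*l + y*(6*l + 8) + 8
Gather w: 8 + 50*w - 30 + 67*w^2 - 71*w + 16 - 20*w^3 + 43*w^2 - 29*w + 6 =-20*w^3 + 110*w^2 - 50*w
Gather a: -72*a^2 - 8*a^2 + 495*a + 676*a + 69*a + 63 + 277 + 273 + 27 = -80*a^2 + 1240*a + 640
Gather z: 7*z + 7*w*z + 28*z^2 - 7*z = 7*w*z + 28*z^2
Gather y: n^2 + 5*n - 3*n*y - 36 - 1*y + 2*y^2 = n^2 + 5*n + 2*y^2 + y*(-3*n - 1) - 36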